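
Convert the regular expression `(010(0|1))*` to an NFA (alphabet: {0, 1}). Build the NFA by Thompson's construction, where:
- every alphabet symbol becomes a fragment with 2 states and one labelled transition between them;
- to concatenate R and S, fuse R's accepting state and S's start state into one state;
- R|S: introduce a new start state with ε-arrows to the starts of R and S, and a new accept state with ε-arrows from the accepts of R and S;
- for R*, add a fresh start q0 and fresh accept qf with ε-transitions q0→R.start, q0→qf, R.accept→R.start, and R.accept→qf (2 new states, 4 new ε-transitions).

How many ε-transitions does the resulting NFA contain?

By structural recursion:
Each of the 5 symbol leaves contributes 0 ε-transitions.
  0|1 : 4 ε-transitions
  010(0|1) : 4 ε-transitions
  (010(0|1))* : 8 ε-transitions

8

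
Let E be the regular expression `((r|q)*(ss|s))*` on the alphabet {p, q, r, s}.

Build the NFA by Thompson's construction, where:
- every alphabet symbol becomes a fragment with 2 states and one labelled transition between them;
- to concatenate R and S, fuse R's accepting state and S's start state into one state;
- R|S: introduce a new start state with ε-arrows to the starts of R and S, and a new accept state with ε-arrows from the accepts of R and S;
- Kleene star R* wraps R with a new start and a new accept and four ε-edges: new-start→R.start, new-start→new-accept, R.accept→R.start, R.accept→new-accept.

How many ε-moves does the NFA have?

By structural recursion:
Each of the 5 symbol leaves contributes 0 ε-transitions.
  r|q : 4 ε-transitions
  (r|q)* : 8 ε-transitions
  ss : 0 ε-transitions
  ss|s : 4 ε-transitions
  (r|q)*(ss|s) : 12 ε-transitions
  ((r|q)*(ss|s))* : 16 ε-transitions

16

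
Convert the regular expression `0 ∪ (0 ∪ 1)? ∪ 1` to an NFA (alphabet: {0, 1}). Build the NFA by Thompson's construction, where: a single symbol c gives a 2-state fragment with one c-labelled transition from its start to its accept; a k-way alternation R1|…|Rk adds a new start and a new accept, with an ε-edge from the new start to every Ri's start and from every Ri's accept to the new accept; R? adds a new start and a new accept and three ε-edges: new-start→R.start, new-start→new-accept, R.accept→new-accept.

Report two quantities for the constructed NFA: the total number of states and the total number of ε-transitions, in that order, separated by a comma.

14, 13

Bottom-up over the parse tree:
Each of the 4 symbol leaves contributes 2 states and 0 ε-transitions.
  0 ∪ 1 — 6 states, 4 ε-transitions
  (0 ∪ 1)? — 8 states, 7 ε-transitions
  0 ∪ (0 ∪ 1)? ∪ 1 — 14 states, 13 ε-transitions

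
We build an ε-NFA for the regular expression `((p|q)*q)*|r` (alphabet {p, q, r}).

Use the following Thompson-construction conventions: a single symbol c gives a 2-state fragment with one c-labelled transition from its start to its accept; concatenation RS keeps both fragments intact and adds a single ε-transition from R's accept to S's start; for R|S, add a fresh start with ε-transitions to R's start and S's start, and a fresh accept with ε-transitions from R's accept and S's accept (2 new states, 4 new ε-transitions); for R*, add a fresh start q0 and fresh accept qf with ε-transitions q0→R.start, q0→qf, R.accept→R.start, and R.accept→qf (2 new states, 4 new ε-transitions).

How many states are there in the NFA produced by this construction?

Per subexpression:
Each of the 4 symbol leaves contributes a 2-state fragment.
  p|q — 6 states
  (p|q)* — 8 states
  (p|q)*q — 10 states
  ((p|q)*q)* — 12 states
  ((p|q)*q)*|r — 16 states

16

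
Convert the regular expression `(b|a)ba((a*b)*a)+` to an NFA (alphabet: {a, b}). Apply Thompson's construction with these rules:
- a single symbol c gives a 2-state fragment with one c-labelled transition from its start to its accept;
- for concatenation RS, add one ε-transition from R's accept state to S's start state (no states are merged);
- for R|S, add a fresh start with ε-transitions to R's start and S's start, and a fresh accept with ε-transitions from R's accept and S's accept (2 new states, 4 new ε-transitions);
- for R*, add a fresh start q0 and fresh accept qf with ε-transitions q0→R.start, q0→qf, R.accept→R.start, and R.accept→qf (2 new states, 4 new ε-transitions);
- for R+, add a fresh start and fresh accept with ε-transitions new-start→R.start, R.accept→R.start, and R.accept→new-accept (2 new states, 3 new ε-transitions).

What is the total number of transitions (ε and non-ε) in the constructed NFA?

27

Bottom-up over the parse tree:
Each of the 7 symbol leaves contributes 1 transition (1 symbol, 0 ε).
  b|a = 6 transitions (2 symbol, 4 ε)
  a* = 5 transitions (1 symbol, 4 ε)
  a*b = 7 transitions (2 symbol, 5 ε)
  (a*b)* = 11 transitions (2 symbol, 9 ε)
  (a*b)*a = 13 transitions (3 symbol, 10 ε)
  ((a*b)*a)+ = 16 transitions (3 symbol, 13 ε)
  (b|a)ba((a*b)*a)+ = 27 transitions (7 symbol, 20 ε)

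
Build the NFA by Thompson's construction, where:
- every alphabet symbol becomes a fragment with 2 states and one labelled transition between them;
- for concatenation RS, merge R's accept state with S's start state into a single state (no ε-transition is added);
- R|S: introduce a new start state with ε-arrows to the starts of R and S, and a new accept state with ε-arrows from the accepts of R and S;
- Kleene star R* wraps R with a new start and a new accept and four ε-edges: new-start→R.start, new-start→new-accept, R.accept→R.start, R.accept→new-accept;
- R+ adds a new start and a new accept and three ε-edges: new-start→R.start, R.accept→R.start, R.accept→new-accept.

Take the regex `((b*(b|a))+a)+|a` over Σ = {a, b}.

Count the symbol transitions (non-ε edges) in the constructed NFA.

5

Recursing over subexpressions:
Each of the 5 symbol leaves contributes exactly 1 symbol transition.
  b* — 1 symbol transition
  b|a — 2 symbol transitions
  b*(b|a) — 3 symbol transitions
  (b*(b|a))+ — 3 symbol transitions
  (b*(b|a))+a — 4 symbol transitions
  ((b*(b|a))+a)+ — 4 symbol transitions
  ((b*(b|a))+a)+|a — 5 symbol transitions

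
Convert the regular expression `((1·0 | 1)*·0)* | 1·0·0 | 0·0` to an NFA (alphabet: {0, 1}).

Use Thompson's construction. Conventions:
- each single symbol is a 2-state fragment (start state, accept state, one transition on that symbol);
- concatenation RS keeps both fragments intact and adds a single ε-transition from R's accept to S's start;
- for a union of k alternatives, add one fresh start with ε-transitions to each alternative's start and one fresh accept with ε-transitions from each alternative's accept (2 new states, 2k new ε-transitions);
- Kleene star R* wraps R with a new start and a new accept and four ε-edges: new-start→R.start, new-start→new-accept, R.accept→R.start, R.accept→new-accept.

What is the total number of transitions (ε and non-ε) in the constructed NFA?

Building bottom-up:
Each of the 9 symbol leaves contributes 1 transition (1 symbol, 0 ε).
  1·0 = 3 transitions (2 symbol, 1 ε)
  1·0 | 1 = 8 transitions (3 symbol, 5 ε)
  (1·0 | 1)* = 12 transitions (3 symbol, 9 ε)
  (1·0 | 1)*·0 = 14 transitions (4 symbol, 10 ε)
  ((1·0 | 1)*·0)* = 18 transitions (4 symbol, 14 ε)
  1·0·0 = 5 transitions (3 symbol, 2 ε)
  0·0 = 3 transitions (2 symbol, 1 ε)
  ((1·0 | 1)*·0)* | 1·0·0 | 0·0 = 32 transitions (9 symbol, 23 ε)

32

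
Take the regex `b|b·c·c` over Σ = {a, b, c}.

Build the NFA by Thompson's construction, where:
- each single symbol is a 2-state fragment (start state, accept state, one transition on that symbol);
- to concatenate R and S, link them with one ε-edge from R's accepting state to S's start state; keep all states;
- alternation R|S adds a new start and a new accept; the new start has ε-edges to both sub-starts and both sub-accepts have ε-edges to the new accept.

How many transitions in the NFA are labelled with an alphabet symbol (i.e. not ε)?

4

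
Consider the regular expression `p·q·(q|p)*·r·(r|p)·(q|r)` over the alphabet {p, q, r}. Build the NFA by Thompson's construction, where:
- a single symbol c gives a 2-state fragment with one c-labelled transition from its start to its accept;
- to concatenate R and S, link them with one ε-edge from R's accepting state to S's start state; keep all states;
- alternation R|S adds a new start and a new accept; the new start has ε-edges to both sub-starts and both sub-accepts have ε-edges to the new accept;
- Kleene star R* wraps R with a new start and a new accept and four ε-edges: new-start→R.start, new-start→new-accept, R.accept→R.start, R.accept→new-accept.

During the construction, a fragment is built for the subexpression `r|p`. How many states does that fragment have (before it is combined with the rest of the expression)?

Fragment for `r|p`:
Each of the 2 symbol leaves contributes a 2-state fragment.
  r|p → 6 states

6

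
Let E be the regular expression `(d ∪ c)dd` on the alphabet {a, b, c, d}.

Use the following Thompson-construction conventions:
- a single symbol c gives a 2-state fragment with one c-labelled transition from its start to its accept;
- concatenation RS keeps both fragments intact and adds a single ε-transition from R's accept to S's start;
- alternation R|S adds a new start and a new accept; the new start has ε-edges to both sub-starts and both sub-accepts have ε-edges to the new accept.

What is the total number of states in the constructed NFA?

Bottom-up over the parse tree:
Each of the 4 symbol leaves contributes a 2-state fragment.
  d ∪ c : 6 states
  (d ∪ c)dd : 10 states

10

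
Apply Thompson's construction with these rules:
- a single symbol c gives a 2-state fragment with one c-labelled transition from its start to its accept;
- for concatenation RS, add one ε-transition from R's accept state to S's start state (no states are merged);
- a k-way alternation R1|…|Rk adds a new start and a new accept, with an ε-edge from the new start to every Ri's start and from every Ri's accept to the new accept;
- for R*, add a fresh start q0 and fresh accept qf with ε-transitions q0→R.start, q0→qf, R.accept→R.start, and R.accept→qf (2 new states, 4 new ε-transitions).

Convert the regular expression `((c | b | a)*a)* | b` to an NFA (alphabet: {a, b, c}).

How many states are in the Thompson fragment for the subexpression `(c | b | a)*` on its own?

Fragment for `(c | b | a)*`:
Each of the 3 symbol leaves contributes a 2-state fragment.
  c | b | a = 8 states
  (c | b | a)* = 10 states

10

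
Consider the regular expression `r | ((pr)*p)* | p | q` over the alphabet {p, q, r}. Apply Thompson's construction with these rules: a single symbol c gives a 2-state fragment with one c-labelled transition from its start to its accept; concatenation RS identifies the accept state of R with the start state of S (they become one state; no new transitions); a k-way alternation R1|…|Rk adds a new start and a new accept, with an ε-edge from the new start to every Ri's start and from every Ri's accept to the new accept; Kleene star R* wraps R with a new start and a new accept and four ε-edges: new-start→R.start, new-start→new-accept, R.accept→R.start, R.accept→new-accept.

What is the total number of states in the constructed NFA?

Building bottom-up:
Each of the 6 symbol leaves contributes a 2-state fragment.
  pr : 3 states
  (pr)* : 5 states
  (pr)*p : 6 states
  ((pr)*p)* : 8 states
  r | ((pr)*p)* | p | q : 16 states

16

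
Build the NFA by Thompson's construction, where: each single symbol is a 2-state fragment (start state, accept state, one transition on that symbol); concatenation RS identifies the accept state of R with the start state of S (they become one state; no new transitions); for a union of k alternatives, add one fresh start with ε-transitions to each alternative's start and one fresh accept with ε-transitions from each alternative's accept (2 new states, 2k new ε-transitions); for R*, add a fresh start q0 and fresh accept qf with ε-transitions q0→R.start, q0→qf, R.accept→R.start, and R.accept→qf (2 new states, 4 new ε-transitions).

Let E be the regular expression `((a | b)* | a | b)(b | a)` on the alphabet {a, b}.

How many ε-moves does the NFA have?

Building bottom-up:
Each of the 6 symbol leaves contributes 0 ε-transitions.
  a | b : 4 ε-transitions
  (a | b)* : 8 ε-transitions
  (a | b)* | a | b : 14 ε-transitions
  b | a : 4 ε-transitions
  ((a | b)* | a | b)(b | a) : 18 ε-transitions

18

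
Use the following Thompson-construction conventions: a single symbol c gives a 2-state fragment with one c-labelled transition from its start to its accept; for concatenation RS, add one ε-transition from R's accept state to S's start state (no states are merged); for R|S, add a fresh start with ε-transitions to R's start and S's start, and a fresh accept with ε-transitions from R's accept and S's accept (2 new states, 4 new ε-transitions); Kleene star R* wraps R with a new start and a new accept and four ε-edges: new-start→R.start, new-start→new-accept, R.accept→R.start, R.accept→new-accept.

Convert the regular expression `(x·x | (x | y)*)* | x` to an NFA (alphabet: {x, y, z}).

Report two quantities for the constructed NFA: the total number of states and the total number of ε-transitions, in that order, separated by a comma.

By structural recursion:
Each of the 5 symbol leaves contributes 2 states and 0 ε-transitions.
  x·x = 4 states, 1 ε-transition
  x | y = 6 states, 4 ε-transitions
  (x | y)* = 8 states, 8 ε-transitions
  x·x | (x | y)* = 14 states, 13 ε-transitions
  (x·x | (x | y)*)* = 16 states, 17 ε-transitions
  (x·x | (x | y)*)* | x = 20 states, 21 ε-transitions

20, 21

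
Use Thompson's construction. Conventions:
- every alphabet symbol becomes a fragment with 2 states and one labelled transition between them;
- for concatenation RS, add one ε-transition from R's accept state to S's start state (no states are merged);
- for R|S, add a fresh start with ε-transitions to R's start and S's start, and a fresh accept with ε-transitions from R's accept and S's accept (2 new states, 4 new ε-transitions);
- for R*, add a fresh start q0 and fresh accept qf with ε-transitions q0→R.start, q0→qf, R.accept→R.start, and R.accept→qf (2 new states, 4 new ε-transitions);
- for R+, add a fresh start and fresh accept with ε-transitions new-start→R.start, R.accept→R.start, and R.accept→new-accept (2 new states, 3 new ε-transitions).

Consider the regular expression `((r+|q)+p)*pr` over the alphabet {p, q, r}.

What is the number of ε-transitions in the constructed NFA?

Recursing over subexpressions:
Each of the 5 symbol leaves contributes 0 ε-transitions.
  r+ = 3 ε-transitions
  r+|q = 7 ε-transitions
  (r+|q)+ = 10 ε-transitions
  (r+|q)+p = 11 ε-transitions
  ((r+|q)+p)* = 15 ε-transitions
  ((r+|q)+p)*pr = 17 ε-transitions

17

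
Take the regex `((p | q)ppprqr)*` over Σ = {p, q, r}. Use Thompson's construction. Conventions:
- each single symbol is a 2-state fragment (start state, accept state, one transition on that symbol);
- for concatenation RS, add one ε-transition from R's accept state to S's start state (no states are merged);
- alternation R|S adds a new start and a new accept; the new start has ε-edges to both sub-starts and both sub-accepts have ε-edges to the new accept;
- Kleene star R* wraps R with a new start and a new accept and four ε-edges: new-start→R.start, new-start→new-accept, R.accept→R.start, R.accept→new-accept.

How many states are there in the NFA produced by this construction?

20

Bottom-up over the parse tree:
Each of the 8 symbol leaves contributes a 2-state fragment.
  p | q : 6 states
  (p | q)ppprqr : 18 states
  ((p | q)ppprqr)* : 20 states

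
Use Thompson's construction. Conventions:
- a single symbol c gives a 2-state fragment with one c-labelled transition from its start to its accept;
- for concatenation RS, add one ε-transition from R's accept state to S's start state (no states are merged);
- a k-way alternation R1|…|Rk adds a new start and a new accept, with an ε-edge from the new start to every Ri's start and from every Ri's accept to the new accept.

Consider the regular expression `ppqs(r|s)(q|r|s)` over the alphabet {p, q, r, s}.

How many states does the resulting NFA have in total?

By structural recursion:
Each of the 9 symbol leaves contributes a 2-state fragment.
  r|s : 6 states
  q|r|s : 8 states
  ppqs(r|s)(q|r|s) : 22 states

22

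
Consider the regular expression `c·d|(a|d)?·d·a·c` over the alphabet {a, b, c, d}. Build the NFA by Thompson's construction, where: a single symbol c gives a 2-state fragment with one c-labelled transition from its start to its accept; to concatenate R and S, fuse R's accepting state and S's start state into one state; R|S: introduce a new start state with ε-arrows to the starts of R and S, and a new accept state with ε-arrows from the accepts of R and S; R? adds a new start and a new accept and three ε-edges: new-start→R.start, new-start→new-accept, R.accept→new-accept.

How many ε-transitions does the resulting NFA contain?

Bottom-up over the parse tree:
Each of the 7 symbol leaves contributes 0 ε-transitions.
  c·d = 0 ε-transitions
  a|d = 4 ε-transitions
  (a|d)? = 7 ε-transitions
  (a|d)?·d·a·c = 7 ε-transitions
  c·d|(a|d)?·d·a·c = 11 ε-transitions

11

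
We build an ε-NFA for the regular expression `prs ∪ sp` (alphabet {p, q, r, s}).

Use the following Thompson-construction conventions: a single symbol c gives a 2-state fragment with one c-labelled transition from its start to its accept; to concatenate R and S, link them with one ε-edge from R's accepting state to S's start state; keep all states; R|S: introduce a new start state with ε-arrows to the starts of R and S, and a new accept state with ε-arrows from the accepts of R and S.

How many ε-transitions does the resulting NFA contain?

7

By structural recursion:
Each of the 5 symbol leaves contributes 0 ε-transitions.
  prs : 2 ε-transitions
  sp : 1 ε-transition
  prs ∪ sp : 7 ε-transitions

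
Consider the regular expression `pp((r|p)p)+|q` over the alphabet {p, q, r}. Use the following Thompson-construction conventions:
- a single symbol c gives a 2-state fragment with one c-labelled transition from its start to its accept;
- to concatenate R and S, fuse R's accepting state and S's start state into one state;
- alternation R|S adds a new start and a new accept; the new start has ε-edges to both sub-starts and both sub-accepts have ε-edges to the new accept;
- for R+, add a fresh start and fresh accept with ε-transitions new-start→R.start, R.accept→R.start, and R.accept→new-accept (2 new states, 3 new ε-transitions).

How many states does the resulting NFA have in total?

15

Recursing over subexpressions:
Each of the 6 symbol leaves contributes a 2-state fragment.
  r|p → 6 states
  (r|p)p → 7 states
  ((r|p)p)+ → 9 states
  pp((r|p)p)+ → 11 states
  pp((r|p)p)+|q → 15 states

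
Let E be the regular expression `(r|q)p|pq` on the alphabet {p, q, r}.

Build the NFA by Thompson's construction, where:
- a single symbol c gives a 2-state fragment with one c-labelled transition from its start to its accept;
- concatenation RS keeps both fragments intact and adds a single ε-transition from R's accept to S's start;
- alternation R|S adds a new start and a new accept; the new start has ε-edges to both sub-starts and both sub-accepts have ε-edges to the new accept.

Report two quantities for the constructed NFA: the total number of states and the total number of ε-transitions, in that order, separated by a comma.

14, 10

Recursing over subexpressions:
Each of the 5 symbol leaves contributes 2 states and 0 ε-transitions.
  r|q : 6 states, 4 ε-transitions
  (r|q)p : 8 states, 5 ε-transitions
  pq : 4 states, 1 ε-transition
  (r|q)p|pq : 14 states, 10 ε-transitions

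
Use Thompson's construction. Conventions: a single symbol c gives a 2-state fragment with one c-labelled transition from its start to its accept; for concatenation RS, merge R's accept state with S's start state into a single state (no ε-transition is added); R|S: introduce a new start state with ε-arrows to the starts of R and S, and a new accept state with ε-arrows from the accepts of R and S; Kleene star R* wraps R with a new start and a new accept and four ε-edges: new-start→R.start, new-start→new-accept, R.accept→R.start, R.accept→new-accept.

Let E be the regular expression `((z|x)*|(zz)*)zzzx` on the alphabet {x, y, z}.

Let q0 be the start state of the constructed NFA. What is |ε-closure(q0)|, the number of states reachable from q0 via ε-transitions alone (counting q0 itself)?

Let C(F) = |ε-closure(F.start)| within fragment F, and note whether F accepts ε. Symbol fragments have C = 1 and do not accept ε. Then:
  z|x — |ε-closure| = 1 + 1 + 1 = 3 (the new accept is not ε-reachable since no branch accepts ε)
  (z|x)* — |ε-closure| = 1 (new start) + 3 (body) + 1 (new accept) = 5
  zz — |ε-closure| equals the left operand's closure size = 1 (its accept is not ε-reachable, so the closure stops there)
  (zz)* — the star's fresh start ε-reaches both the body's start and the fresh accept: |ε-closure| = 2 + 1 = 3
  (z|x)*|(zz)* — new start ε-reaches every alternative's start; at least one alternative accepts ε, so the union's new accept is reached too: |ε-closure| = 1 + 5 + 3 + 1 = 10
  ((z|x)*|(zz)*)zzzx — |ε-closure| = 10 + (1−1) = 10 (closure spills across the concat boundary because the left factor accepts ε)

10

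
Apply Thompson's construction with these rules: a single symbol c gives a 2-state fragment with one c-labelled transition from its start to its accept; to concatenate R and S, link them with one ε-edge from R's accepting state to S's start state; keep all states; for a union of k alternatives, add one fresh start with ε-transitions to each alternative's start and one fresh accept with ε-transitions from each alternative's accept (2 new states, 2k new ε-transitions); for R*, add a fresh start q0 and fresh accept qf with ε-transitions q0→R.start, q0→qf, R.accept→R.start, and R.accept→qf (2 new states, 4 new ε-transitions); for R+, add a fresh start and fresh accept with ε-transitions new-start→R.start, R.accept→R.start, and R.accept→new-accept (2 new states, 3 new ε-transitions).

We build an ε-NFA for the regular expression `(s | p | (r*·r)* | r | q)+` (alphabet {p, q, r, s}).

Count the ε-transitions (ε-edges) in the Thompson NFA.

Per subexpression:
Each of the 6 symbol leaves contributes 0 ε-transitions.
  r* : 4 ε-transitions
  r*·r : 5 ε-transitions
  (r*·r)* : 9 ε-transitions
  s | p | (r*·r)* | r | q : 19 ε-transitions
  (s | p | (r*·r)* | r | q)+ : 22 ε-transitions

22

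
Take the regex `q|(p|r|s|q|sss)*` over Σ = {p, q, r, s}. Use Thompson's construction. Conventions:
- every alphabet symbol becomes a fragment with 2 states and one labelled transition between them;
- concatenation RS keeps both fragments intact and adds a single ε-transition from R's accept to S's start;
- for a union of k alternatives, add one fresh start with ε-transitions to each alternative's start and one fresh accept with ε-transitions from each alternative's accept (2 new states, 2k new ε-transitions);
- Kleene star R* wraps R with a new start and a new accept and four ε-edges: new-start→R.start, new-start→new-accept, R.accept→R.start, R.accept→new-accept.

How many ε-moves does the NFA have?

20

Per subexpression:
Each of the 8 symbol leaves contributes 0 ε-transitions.
  sss → 2 ε-transitions
  p|r|s|q|sss → 12 ε-transitions
  (p|r|s|q|sss)* → 16 ε-transitions
  q|(p|r|s|q|sss)* → 20 ε-transitions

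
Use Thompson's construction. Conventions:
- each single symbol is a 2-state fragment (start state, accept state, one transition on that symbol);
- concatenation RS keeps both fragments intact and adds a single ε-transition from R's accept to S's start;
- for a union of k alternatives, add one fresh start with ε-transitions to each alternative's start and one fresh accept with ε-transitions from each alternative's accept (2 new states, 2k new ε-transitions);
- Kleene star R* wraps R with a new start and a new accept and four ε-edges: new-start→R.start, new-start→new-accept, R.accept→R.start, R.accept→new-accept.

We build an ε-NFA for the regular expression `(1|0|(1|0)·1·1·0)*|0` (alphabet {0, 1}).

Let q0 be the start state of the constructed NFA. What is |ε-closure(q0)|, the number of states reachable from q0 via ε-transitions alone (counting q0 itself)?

Work bottom-up. For each fragment F, track |ε-closure(F.start)| and whether F's accept lies in that closure (i.e. whether F accepts ε). A single-symbol fragment has closure size 1 and does not accept ε.
  1|0 → |ε-closure| = 1 + 1 + 1 = 3 (the new accept is not ε-reachable since no branch accepts ε)
  (1|0)·1·1·0 → same as the first factor's closure: |ε-closure| = 3
  1|0|(1|0)·1·1·0 → new start ε-reaches every alternative's start; none of them accept ε, so the new accept is not reached: |ε-closure| = 1 + 1 + 1 + 3 = 6
  (1|0|(1|0)·1·1·0)* → |ε-closure| = 1 (new start) + 6 (body) + 1 (new accept) = 8
  (1|0|(1|0)·1·1·0)*|0 → |ε-closure| = 1 (new start) + (8 + 1) + 1 (new accept, since some branch ε-reaches its own accept) = 11

11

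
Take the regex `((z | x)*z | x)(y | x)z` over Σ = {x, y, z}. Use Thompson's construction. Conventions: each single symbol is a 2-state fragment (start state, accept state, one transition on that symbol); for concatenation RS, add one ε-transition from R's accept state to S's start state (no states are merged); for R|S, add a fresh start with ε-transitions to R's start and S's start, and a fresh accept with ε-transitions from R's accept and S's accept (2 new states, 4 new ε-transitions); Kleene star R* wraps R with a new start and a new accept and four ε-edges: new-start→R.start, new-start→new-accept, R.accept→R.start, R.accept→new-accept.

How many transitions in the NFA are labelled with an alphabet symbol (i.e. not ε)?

Bottom-up over the parse tree:
Each of the 7 symbol leaves contributes exactly 1 symbol transition.
  z | x = 2 symbol transitions
  (z | x)* = 2 symbol transitions
  (z | x)*z = 3 symbol transitions
  (z | x)*z | x = 4 symbol transitions
  y | x = 2 symbol transitions
  ((z | x)*z | x)(y | x)z = 7 symbol transitions

7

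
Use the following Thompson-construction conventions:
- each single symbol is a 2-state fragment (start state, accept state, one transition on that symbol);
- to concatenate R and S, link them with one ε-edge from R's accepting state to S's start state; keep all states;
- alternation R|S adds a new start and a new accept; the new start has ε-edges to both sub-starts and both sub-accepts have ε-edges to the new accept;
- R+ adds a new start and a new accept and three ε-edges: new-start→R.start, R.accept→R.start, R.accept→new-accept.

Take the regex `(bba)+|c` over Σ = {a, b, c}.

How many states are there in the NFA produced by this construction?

By structural recursion:
Each of the 4 symbol leaves contributes a 2-state fragment.
  bba → 6 states
  (bba)+ → 8 states
  (bba)+|c → 12 states

12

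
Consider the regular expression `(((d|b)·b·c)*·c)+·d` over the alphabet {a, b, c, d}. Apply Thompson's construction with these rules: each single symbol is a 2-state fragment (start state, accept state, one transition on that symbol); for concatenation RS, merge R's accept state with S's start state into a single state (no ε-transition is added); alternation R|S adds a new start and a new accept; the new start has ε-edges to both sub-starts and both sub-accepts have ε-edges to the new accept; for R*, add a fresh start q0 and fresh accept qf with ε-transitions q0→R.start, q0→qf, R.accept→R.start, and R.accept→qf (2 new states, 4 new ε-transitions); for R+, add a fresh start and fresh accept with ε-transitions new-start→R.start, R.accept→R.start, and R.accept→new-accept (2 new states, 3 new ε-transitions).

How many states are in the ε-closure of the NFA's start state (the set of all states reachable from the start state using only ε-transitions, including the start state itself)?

6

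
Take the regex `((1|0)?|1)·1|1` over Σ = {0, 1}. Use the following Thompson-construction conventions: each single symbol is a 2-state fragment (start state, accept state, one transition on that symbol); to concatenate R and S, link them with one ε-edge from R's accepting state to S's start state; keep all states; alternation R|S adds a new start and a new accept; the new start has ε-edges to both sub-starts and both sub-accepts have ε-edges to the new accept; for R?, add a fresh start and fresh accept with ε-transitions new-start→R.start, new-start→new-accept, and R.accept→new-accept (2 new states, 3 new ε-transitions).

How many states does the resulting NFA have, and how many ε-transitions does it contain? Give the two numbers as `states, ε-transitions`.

Per subexpression:
Each of the 5 symbol leaves contributes 2 states and 0 ε-transitions.
  1|0 → 6 states, 4 ε-transitions
  (1|0)? → 8 states, 7 ε-transitions
  (1|0)?|1 → 12 states, 11 ε-transitions
  ((1|0)?|1)·1 → 14 states, 12 ε-transitions
  ((1|0)?|1)·1|1 → 18 states, 16 ε-transitions

18, 16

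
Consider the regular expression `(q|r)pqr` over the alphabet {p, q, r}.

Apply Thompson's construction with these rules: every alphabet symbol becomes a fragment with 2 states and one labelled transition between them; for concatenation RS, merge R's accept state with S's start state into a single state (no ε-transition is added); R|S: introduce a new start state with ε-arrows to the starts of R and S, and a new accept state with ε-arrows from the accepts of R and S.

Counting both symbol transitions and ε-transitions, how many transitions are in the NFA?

Per subexpression:
Each of the 5 symbol leaves contributes 1 transition (1 symbol, 0 ε).
  q|r = 6 transitions (2 symbol, 4 ε)
  (q|r)pqr = 9 transitions (5 symbol, 4 ε)

9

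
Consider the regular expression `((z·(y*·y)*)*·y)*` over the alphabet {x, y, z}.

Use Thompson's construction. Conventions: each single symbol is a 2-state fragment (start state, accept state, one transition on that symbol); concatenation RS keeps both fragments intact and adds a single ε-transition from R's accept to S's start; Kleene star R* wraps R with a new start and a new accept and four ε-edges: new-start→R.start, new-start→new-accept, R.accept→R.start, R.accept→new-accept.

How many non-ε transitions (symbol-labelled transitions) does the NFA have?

4

By structural recursion:
Each of the 4 symbol leaves contributes exactly 1 symbol transition.
  y* = 1 symbol transition
  y*·y = 2 symbol transitions
  (y*·y)* = 2 symbol transitions
  z·(y*·y)* = 3 symbol transitions
  (z·(y*·y)*)* = 3 symbol transitions
  (z·(y*·y)*)*·y = 4 symbol transitions
  ((z·(y*·y)*)*·y)* = 4 symbol transitions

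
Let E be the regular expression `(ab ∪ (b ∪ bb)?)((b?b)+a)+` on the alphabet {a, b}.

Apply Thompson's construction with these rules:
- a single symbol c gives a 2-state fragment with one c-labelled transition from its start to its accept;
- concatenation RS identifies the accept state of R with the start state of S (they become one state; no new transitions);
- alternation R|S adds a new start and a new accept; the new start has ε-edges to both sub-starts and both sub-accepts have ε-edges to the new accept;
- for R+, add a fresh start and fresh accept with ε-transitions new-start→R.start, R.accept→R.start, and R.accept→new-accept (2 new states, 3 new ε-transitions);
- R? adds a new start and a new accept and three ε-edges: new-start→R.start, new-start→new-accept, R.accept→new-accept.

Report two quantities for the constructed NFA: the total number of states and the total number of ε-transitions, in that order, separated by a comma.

Bottom-up over the parse tree:
Each of the 8 symbol leaves contributes 2 states and 0 ε-transitions.
  ab — 3 states, 0 ε-transitions
  bb — 3 states, 0 ε-transitions
  b ∪ bb — 7 states, 4 ε-transitions
  (b ∪ bb)? — 9 states, 7 ε-transitions
  ab ∪ (b ∪ bb)? — 14 states, 11 ε-transitions
  b? — 4 states, 3 ε-transitions
  b?b — 5 states, 3 ε-transitions
  (b?b)+ — 7 states, 6 ε-transitions
  (b?b)+a — 8 states, 6 ε-transitions
  ((b?b)+a)+ — 10 states, 9 ε-transitions
  (ab ∪ (b ∪ bb)?)((b?b)+a)+ — 23 states, 20 ε-transitions

23, 20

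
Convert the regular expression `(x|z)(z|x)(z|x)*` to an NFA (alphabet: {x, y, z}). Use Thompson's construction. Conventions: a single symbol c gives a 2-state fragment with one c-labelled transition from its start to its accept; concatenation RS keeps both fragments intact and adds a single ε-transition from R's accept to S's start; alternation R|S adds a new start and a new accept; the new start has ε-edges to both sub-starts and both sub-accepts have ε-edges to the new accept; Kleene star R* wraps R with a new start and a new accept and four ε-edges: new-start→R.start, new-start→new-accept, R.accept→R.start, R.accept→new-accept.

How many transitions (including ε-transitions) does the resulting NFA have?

Recursing over subexpressions:
Each of the 6 symbol leaves contributes 1 transition (1 symbol, 0 ε).
  x|z — 6 transitions (2 symbol, 4 ε)
  z|x — 6 transitions (2 symbol, 4 ε)
  z|x — 6 transitions (2 symbol, 4 ε)
  (z|x)* — 10 transitions (2 symbol, 8 ε)
  (x|z)(z|x)(z|x)* — 24 transitions (6 symbol, 18 ε)

24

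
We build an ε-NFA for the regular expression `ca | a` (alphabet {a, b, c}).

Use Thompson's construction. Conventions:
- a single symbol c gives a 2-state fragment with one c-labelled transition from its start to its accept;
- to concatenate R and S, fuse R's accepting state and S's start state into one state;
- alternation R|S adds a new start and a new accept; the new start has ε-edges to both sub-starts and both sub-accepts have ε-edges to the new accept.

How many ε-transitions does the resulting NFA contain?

4

By structural recursion:
Each of the 3 symbol leaves contributes 0 ε-transitions.
  ca : 0 ε-transitions
  ca | a : 4 ε-transitions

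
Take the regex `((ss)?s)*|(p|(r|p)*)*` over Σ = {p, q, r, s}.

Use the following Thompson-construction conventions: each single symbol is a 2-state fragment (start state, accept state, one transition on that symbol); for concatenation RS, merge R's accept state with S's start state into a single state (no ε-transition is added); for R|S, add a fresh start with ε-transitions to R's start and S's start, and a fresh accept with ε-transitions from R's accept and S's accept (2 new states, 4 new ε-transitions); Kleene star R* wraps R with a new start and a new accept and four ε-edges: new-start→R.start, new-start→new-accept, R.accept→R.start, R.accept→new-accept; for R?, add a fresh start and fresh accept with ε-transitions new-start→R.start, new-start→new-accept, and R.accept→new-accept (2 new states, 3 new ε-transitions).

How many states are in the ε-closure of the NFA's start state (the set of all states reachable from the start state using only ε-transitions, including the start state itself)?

Compute the ε-closure size of each fragment's start state recursively; a symbol fragment's start has no outgoing ε-edge, so its closure is just itself (size 1).
  ss : C equals the left operand's closure size = 1 (its accept is not ε-reachable, so the closure stops there)
  (ss)? : new start has ε-edges to the inner start and to the new accept, so C = 2 + 1 = 3
  (ss)?s : C = 3 + (1−1) = 3 (closure spills across the concat boundary because the left factor accepts ε)
  ((ss)?s)* : C = 1 (new start) + 3 (body) + 1 (new accept) = 5
  r|p : C = 1 + 1 + 1 = 3 (the new accept is not ε-reachable since no branch accepts ε)
  (r|p)* : C = 1 (new start) + 3 (body) + 1 (new accept) = 5
  p|(r|p)* : C = 1 (new start) + (1 + 5) + 1 (new accept, since some branch ε-reaches its own accept) = 8
  (p|(r|p)*)* : new start has ε-edges to the inner start and to the new accept, so C = 2 + 8 = 10
  ((ss)?s)*|(p|(r|p)*)* : new start ε-reaches every alternative's start; at least one alternative accepts ε, so the union's new accept is reached too: C = 1 + 5 + 10 + 1 = 17

17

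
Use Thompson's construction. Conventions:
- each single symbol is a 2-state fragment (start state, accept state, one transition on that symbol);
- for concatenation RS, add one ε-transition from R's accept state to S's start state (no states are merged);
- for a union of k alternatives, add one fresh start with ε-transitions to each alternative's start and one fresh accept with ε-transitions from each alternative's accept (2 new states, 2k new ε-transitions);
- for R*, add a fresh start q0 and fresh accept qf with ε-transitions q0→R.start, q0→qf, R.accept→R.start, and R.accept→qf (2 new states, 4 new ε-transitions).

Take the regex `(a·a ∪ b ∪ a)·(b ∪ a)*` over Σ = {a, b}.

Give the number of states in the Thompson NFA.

18

By structural recursion:
Each of the 6 symbol leaves contributes a 2-state fragment.
  a·a : 4 states
  a·a ∪ b ∪ a : 10 states
  b ∪ a : 6 states
  (b ∪ a)* : 8 states
  (a·a ∪ b ∪ a)·(b ∪ a)* : 18 states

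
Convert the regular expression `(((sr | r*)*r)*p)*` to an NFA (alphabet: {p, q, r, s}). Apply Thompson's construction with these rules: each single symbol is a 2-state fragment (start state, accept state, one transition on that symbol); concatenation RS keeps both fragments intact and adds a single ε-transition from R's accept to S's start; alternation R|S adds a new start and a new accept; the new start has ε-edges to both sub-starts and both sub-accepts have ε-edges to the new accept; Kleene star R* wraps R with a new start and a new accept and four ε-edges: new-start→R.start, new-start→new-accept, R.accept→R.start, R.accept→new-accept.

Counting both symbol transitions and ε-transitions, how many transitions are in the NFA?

Bottom-up over the parse tree:
Each of the 5 symbol leaves contributes 1 transition (1 symbol, 0 ε).
  sr = 3 transitions (2 symbol, 1 ε)
  r* = 5 transitions (1 symbol, 4 ε)
  sr | r* = 12 transitions (3 symbol, 9 ε)
  (sr | r*)* = 16 transitions (3 symbol, 13 ε)
  (sr | r*)*r = 18 transitions (4 symbol, 14 ε)
  ((sr | r*)*r)* = 22 transitions (4 symbol, 18 ε)
  ((sr | r*)*r)*p = 24 transitions (5 symbol, 19 ε)
  (((sr | r*)*r)*p)* = 28 transitions (5 symbol, 23 ε)

28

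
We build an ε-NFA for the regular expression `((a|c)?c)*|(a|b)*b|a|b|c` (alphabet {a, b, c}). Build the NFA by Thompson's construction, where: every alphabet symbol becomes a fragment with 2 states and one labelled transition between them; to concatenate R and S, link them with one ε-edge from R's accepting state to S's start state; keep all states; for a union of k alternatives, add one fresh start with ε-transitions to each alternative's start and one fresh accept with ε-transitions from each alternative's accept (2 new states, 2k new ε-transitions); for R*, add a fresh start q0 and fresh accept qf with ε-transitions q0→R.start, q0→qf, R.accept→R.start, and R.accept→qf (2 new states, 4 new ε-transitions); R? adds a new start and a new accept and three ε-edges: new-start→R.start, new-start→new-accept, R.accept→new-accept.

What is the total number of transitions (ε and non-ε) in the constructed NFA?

Per subexpression:
Each of the 9 symbol leaves contributes 1 transition (1 symbol, 0 ε).
  a|c — 6 transitions (2 symbol, 4 ε)
  (a|c)? — 9 transitions (2 symbol, 7 ε)
  (a|c)?c — 11 transitions (3 symbol, 8 ε)
  ((a|c)?c)* — 15 transitions (3 symbol, 12 ε)
  a|b — 6 transitions (2 symbol, 4 ε)
  (a|b)* — 10 transitions (2 symbol, 8 ε)
  (a|b)*b — 12 transitions (3 symbol, 9 ε)
  ((a|c)?c)*|(a|b)*b|a|b|c — 40 transitions (9 symbol, 31 ε)

40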